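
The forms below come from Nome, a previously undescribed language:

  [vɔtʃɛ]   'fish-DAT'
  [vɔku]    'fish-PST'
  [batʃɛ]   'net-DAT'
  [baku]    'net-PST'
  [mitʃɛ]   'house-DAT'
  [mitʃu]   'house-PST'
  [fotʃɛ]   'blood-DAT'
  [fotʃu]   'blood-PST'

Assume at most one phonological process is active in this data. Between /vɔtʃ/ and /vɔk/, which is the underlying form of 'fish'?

The stem for 'fish' ends in [tʃ] in [vɔtʃɛ] but [k] in [vɔku].
But 'blood' keeps [tʃ] in both environments ([fotʃɛ], [fotʃu]), so there is no rule changing /tʃ/ to [k] before the PST suffix.
Therefore /k/ is basic and [tʃ] is derived by palatalization before a front vowel (/k/ becomes palato-alveolar [tʃ] before a front vowel).

/vɔk/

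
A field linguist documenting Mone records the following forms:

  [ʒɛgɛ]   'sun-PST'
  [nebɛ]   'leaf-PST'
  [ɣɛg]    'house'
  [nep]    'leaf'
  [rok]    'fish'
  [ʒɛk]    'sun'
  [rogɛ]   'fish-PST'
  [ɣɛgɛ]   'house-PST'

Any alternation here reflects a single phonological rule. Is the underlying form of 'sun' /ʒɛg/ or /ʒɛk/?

The root 'sun' surfaces as [ʒɛgɛ] and [ʒɛk], with a stem-final [g] ~ [k] alternation.
But 'house' keeps [g] in both environments ([ɣɛgɛ], [ɣɛg]), so there is no rule changing /g/ to [k] in isolation.
The alternation reflects intervocalic voicing: voiceless stops become voiced between vowels. /k/ is underlying.

/ʒɛk/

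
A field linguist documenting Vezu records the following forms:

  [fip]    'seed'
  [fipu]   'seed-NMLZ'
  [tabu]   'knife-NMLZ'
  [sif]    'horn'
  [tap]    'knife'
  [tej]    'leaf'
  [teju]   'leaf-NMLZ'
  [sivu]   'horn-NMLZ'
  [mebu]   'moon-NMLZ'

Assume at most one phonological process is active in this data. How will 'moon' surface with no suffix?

The stem for 'knife' ends in [p] in [tap] but [b] in [tabu].
Compare 'seed', with invariant [p] in [fip] and [fipu]: an analysis with underlying /p/ and a rule producing [b] before the NMLZ suffix would wrongly predict alternation here too.
So /b/ is underlying, and a rule of word-final obstruent devoicing — voiced obstruents become voiceless word-finally — gives [p].
From [mebu] the stem 'moon' is /meb/; word-finally this yields [mep].

[mep]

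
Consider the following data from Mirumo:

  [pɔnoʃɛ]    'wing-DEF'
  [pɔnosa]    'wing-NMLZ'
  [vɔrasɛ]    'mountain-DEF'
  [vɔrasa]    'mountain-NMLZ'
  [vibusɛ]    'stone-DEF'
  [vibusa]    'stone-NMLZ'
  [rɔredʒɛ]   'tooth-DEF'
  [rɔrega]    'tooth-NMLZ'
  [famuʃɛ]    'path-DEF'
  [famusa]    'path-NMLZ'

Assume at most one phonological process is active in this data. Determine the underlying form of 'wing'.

/pɔnoʃ/

The root 'wing' surfaces as [pɔnoʃɛ] and [pɔnosa], with a stem-final [ʃ] ~ [s] alternation.
The stem 'stone' ([vibusɛ], [vibusa]) shows [s] unchanged in both environments, so [s] cannot be basic with [ʃ] derived before the DEF suffix.
Therefore /ʃ/ is basic and [s] is derived by depalatalization (palato-alveolar /dʒ/ and /ʃ/ become [g] and [s] when no front vowel follows).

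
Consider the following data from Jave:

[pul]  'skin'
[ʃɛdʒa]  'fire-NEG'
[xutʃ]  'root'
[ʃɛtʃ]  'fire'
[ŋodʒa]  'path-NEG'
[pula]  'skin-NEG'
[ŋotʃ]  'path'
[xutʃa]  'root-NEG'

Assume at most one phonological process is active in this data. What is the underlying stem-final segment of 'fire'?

/dʒ/

The stem for 'fire' ends in [dʒ] in [ʃɛdʒa] but [tʃ] in [ʃɛtʃ].
The stem 'root' ([xutʃa], [xutʃ]) shows [tʃ] unchanged in both environments, so [tʃ] cannot be basic with [dʒ] derived before the NEG suffix.
Therefore /dʒ/ is basic and [tʃ] is derived by word-final obstruent devoicing (voiced obstruents become voiceless word-finally).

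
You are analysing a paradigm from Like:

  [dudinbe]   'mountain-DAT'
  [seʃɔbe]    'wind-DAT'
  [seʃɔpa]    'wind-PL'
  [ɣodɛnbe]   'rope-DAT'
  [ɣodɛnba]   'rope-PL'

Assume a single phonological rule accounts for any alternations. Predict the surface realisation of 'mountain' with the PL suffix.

[dudinba]

The PL suffix surfaces as [-ba] and [-pa], depending on the final segment of the stem.
The DAT suffix, which begins with [b], is invariant after every stem; so [b] is not altered by any rule here.
So the underlying form is /-pa/, and voiceless stops become voiced after a nasal.
After 'mountain', which ends in a nasal, the suffix surfaces as [-ba], giving [dudinba].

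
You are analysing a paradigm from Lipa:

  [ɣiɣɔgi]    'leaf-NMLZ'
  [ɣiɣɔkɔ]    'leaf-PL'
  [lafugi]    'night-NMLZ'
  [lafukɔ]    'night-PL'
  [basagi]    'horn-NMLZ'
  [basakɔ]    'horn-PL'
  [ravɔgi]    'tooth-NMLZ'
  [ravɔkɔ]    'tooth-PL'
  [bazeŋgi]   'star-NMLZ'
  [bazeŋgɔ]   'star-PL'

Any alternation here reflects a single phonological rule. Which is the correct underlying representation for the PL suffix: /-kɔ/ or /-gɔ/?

The PL suffix surfaces as [-gɔ] and [-kɔ], depending on the final segment of the stem.
By contrast the NMLZ suffix keeps its initial [g] throughout — that segment must be underlying.
The PL suffix is therefore /-kɔ/ underlyingly, with post-nasal voicing: voiceless stops become voiced after a nasal.

/-kɔ/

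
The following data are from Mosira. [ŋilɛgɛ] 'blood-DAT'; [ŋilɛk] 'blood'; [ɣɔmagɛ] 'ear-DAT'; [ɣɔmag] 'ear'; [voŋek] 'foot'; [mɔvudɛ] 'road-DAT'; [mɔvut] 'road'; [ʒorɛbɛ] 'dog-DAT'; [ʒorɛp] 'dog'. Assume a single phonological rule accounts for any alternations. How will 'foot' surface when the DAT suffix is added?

The stem for 'blood' ends in [g] in [ŋilɛgɛ] but [k] in [ŋilɛk].
If /g/ were underlying and a rule turned it into [k] in isolation, 'ear' would also alternate; but it has [g] in both [ɣɔmagɛ] and [ɣɔmag].
The alternation reflects intervocalic voicing: voiceless stops become voiced between vowels. /k/ is underlying.
The one attested form of 'foot', [voŋek], shows underlying /voŋek/. Applying the same rule between vowels gives [voŋegɛ].

[voŋegɛ]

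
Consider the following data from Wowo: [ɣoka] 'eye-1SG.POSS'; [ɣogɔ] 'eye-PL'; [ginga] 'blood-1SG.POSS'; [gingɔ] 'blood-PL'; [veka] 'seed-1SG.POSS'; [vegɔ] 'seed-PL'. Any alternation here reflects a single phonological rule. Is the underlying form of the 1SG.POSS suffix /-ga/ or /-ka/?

/-ka/

The 1SG.POSS morpheme has two allomorphs, [-ga] and [-ka].
The PL suffix, which begins with [g], is invariant after every stem; so [g] is not altered by any rule here.
So the underlying form is /-ka/, and voiceless stops become voiced after a nasal.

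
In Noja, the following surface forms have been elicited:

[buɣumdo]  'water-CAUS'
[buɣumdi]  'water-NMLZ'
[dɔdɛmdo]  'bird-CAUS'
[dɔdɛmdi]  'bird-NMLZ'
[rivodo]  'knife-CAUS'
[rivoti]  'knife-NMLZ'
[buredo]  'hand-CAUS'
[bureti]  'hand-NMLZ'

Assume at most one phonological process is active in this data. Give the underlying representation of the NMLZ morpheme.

/-ti/

The NMLZ morpheme has two allomorphs, [-di] and [-ti].
By contrast the CAUS suffix keeps its initial [d] throughout — that segment must be underlying.
The NMLZ suffix is therefore /-ti/ underlyingly, with post-nasal voicing: voiceless stops become voiced after a nasal.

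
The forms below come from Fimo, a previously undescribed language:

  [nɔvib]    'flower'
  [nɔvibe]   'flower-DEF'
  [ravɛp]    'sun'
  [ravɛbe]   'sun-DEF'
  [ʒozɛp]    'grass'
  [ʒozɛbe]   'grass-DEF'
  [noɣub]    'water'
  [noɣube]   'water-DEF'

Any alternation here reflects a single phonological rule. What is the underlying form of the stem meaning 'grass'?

'grass' shows [p] ~ [b] at the end of the stem ([ʒozɛp] vs [ʒozɛbe]).
If /b/ were underlying and a rule turned it into [p] in isolation, 'flower' would also alternate; but it has [b] in both [nɔvib] and [nɔvibe].
So /p/ is underlying, and a rule of intervocalic voicing — voiceless stops become voiced between vowels — gives [b].
So 'grass' = /ʒozɛp/.

/ʒozɛp/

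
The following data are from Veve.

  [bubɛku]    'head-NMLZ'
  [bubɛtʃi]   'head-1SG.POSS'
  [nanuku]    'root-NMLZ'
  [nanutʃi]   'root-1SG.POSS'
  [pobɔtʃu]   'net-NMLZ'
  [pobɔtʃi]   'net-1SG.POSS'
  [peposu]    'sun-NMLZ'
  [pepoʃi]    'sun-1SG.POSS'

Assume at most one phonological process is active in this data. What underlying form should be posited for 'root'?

/nanuk/

The stem for 'root' ends in [k] in [nanuku] but [tʃ] in [nanutʃi].
If /tʃ/ were underlying and a rule turned it into [k] before the NMLZ suffix, 'net' would also alternate; but it has [tʃ] in both [pobɔtʃu] and [pobɔtʃi].
The alternation reflects palatalization before a front vowel: /k/ and /s/ become palato-alveolar [tʃ] and [ʃ] before a front vowel. /k/ is underlying.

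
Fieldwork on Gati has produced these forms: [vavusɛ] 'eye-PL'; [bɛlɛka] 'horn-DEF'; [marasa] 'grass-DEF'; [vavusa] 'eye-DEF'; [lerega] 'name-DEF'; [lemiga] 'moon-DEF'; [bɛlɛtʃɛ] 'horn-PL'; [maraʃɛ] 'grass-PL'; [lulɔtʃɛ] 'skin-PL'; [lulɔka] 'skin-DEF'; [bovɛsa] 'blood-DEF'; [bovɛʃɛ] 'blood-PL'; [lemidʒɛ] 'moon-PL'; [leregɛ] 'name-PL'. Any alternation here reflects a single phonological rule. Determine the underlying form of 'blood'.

/bovɛʃ/

'blood' shows [ʃ] ~ [s] at the end of the stem ([bovɛʃɛ] vs [bovɛsa]).
If /s/ were underlying and a rule turned it into [ʃ] before the PL suffix, 'eye' would also alternate; but it has [s] in both [vavusɛ] and [vavusa].
Therefore /ʃ/ is basic and [s] is derived by depalatalization (palato-alveolar /tʃ/, /dʒ/ and /ʃ/ become [k], [g] and [s] when no front vowel follows).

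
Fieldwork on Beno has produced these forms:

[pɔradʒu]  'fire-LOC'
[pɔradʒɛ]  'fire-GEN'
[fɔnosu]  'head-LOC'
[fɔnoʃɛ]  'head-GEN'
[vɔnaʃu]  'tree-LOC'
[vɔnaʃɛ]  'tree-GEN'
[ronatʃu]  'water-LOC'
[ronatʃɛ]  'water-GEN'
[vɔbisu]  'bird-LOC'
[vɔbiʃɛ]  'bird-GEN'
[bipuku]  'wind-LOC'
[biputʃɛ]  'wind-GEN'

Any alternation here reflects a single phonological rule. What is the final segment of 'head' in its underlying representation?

/s/

'head' shows [s] ~ [ʃ] at the end of the stem ([fɔnosu] vs [fɔnoʃɛ]).
But 'tree' keeps [ʃ] in both environments ([vɔnaʃu], [vɔnaʃɛ]), so there is no rule changing /ʃ/ to [s] before the LOC suffix.
The alternation reflects palatalization before a front vowel: /k/ and /s/ become palato-alveolar [tʃ] and [ʃ] before a front vowel. /s/ is underlying.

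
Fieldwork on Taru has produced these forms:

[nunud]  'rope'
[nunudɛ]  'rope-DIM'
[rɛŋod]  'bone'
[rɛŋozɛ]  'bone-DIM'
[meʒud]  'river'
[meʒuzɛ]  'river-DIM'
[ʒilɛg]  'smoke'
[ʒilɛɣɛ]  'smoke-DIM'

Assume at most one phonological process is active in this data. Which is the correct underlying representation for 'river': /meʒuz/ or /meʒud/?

In [meʒud] and [meʒuzɛ] the final segment of 'river' alternates: [d] ~ [z].
If /d/ were underlying and a rule turned it into [z] before the DIM suffix, 'rope' would also alternate; but it has [d] in both [nunud] and [nunudɛ].
The alternation reflects word-final hardening: voiced fricatives become stops word-finally. /z/ is underlying.

/meʒuz/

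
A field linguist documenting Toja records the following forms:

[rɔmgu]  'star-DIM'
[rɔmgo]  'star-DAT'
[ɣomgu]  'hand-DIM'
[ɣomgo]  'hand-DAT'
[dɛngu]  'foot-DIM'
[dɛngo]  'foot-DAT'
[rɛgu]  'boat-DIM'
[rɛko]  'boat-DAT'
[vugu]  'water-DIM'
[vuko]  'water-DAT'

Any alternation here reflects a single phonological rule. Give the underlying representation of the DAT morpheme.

/-ko/

The DAT morpheme has two allomorphs, [-go] and [-ko].
The DIM suffix, which begins with [g], is invariant after every stem; so [g] is not altered by any rule here.
The DAT suffix is therefore /-ko/ underlyingly, with post-nasal voicing: voiceless stops become voiced after a nasal.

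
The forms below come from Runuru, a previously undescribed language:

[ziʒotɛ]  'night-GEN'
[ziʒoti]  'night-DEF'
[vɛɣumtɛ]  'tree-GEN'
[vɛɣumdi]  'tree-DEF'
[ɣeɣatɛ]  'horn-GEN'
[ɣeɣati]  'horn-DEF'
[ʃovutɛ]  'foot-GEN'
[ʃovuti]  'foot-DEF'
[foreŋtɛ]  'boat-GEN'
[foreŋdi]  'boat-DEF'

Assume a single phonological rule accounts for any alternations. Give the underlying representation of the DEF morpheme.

/-di/

The DEF suffix surfaces as [-di] and [-ti], depending on the final segment of the stem.
By contrast the GEN suffix keeps its initial [t] throughout — that segment must be underlying.
The DEF suffix is therefore /-di/ underlyingly, with post-vocalic devoicing: voiced stops become voiceless after a vowel.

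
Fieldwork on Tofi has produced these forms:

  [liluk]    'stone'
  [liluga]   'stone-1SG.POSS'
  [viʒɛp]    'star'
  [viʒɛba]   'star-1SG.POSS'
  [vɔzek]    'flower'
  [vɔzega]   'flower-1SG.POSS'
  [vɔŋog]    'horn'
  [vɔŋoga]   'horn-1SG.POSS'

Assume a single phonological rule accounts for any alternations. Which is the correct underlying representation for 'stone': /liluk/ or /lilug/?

/liluk/

The stem for 'stone' ends in [k] in [liluk] but [g] in [liluga].
If /g/ were underlying and a rule turned it into [k] in isolation, 'horn' would also alternate; but it has [g] in both [vɔŋog] and [vɔŋoga].
The alternation reflects intervocalic voicing: voiceless stops become voiced between vowels. /k/ is underlying.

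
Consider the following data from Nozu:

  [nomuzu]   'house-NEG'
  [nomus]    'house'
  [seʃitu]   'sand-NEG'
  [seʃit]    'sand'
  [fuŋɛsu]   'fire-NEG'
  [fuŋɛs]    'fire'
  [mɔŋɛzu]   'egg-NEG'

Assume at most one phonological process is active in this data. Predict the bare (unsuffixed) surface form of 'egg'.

The stem for 'house' ends in [z] in [nomuzu] but [s] in [nomus].
The stem 'fire' ([fuŋɛsu], [fuŋɛs]) shows [s] unchanged in both environments, so [s] cannot be basic with [z] derived before the NEG suffix.
The alternation reflects word-final obstruent devoicing: voiced obstruents become voiceless word-finally. /z/ is underlying.
The one attested form of 'egg', [mɔŋɛzu], shows underlying /mɔŋɛz/. Applying the same rule word-finally gives [mɔŋɛs].

[mɔŋɛs]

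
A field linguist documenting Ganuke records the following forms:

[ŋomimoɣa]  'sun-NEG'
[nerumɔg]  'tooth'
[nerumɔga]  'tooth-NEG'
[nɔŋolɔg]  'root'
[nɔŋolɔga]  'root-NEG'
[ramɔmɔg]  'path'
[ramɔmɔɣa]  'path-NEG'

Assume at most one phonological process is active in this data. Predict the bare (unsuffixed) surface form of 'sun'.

The root 'path' surfaces as [ramɔmɔg] and [ramɔmɔɣa], with a stem-final [g] ~ [ɣ] alternation.
Compare 'tooth', with invariant [g] in [nerumɔg] and [nerumɔga]: an analysis with underlying /g/ and a rule producing [ɣ] before the NEG suffix would wrongly predict alternation here too.
So /ɣ/ is underlying, and a rule of word-final hardening — voiced fricatives become stops word-finally — gives [g].
The one attested form of 'sun', [ŋomimoɣa], shows underlying /ŋomimoɣ/. Applying the same rule word-finally gives [ŋomimog].

[ŋomimog]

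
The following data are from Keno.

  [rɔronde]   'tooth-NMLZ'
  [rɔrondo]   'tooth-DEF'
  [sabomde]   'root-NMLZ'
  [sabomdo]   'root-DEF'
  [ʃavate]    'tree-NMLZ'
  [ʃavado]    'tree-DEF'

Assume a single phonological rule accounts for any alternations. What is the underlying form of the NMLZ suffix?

/-te/

The NMLZ suffix surfaces as [-de] and [-te], depending on the final segment of the stem.
The DEF suffix, which begins with [d], is invariant after every stem; so [d] is not altered by any rule here.
So the underlying form is /-te/, and voiceless stops become voiced after a nasal.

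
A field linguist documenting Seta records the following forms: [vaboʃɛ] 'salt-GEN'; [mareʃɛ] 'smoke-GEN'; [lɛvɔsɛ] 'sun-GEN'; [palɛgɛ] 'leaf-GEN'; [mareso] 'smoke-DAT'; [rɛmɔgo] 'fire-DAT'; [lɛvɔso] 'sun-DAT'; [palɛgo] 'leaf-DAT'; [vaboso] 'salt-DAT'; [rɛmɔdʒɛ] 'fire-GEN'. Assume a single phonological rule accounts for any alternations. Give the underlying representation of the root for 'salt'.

The root 'salt' surfaces as [vaboʃɛ] and [vaboso], with a stem-final [ʃ] ~ [s] alternation.
Compare 'sun', with invariant [s] in [lɛvɔsɛ] and [lɛvɔso]: an analysis with underlying /s/ and a rule producing [ʃ] before the GEN suffix would wrongly predict alternation here too.
The underlying segment must be /ʃ/; palato-alveolar /dʒ/ and /ʃ/ become [g] and [s] when no front vowel follows, yielding [s] there.
The underlying form of 'salt' is therefore /vaboʃ/.

/vaboʃ/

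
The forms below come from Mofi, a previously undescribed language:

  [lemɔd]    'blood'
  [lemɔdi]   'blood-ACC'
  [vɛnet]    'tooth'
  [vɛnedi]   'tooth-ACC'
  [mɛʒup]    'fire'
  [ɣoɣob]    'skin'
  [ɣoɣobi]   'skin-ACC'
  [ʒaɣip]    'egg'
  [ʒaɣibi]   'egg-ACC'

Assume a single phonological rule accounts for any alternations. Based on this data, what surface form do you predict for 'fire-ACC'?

'egg' shows [p] ~ [b] at the end of the stem ([ʒaɣip] vs [ʒaɣibi]).
If /b/ were underlying and a rule turned it into [p] in isolation, 'skin' would also alternate; but it has [b] in both [ɣoɣob] and [ɣoɣobi].
The alternation reflects intervocalic voicing: voiceless stops become voiced between vowels. /p/ is underlying.
From [mɛʒup] the stem 'fire' is /mɛʒup/; between vowels this yields [mɛʒubi].

[mɛʒubi]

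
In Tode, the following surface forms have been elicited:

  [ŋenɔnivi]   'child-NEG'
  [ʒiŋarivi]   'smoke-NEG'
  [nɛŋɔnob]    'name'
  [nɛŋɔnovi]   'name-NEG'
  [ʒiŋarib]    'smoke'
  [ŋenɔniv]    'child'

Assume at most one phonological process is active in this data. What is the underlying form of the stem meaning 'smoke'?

In [ʒiŋarivi] and [ʒiŋarib] the final segment of 'smoke' alternates: [v] ~ [b].
Compare 'child', with invariant [v] in [ŋenɔnivi] and [ŋenɔniv]: an analysis with underlying /v/ and a rule producing [b] in isolation would wrongly predict alternation here too.
The alternation reflects intervocalic spirantization: voiced stops become fricatives between vowels. /b/ is underlying.
The underlying form of 'smoke' is therefore /ʒiŋarib/.

/ʒiŋarib/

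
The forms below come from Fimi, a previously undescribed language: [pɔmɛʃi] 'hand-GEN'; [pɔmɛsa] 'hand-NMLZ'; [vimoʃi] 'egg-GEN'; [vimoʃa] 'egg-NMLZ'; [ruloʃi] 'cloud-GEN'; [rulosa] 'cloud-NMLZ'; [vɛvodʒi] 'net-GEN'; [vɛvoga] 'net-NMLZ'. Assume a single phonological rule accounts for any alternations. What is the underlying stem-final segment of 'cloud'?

/s/

'cloud' shows [ʃ] ~ [s] at the end of the stem ([ruloʃi] vs [rulosa]).
If /ʃ/ were underlying and a rule turned it into [s] before the NMLZ suffix, 'egg' would also alternate; but it has [ʃ] in both [vimoʃi] and [vimoʃa].
The alternation reflects palatalization before a front vowel: /g/ and /s/ become palato-alveolar [dʒ] and [ʃ] before a front vowel. /s/ is underlying.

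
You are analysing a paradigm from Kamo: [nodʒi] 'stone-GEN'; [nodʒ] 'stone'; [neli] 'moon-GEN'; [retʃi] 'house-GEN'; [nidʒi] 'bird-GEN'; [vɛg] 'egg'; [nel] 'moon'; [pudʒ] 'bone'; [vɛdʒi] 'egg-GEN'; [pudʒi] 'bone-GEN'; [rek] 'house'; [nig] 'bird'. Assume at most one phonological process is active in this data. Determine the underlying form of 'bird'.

/nig/

The stem for 'bird' ends in [dʒ] in [nidʒi] but [g] in [nig].
If /dʒ/ were underlying and a rule turned it into [g] in isolation, 'bone' would also alternate; but it has [dʒ] in both [pudʒi] and [pudʒ].
So /g/ is underlying, and a rule of palatalization before a front vowel — /k/ and /g/ become palato-alveolar [tʃ] and [dʒ] before a front vowel — gives [dʒ].
The underlying form of 'bird' is therefore /nig/.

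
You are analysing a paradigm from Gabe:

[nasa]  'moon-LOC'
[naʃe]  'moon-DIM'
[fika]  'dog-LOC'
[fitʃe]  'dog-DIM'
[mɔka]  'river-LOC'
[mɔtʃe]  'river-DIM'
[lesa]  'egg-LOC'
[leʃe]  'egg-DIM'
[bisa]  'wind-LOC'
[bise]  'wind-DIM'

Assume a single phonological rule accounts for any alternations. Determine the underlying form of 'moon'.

'moon' shows [s] ~ [ʃ] at the end of the stem ([nasa] vs [naʃe]).
If /s/ were underlying and a rule turned it into [ʃ] before the DIM suffix, 'wind' would also alternate; but it has [s] in both [bisa] and [bise].
Therefore /ʃ/ is basic and [s] is derived by depalatalization (palato-alveolar /tʃ/ and /ʃ/ become [k] and [s] when no front vowel follows).

/naʃ/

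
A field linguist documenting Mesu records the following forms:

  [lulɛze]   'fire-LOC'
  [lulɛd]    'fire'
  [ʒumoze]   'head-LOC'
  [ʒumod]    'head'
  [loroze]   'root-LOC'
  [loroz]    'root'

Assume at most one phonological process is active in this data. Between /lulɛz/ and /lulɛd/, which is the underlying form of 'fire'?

/lulɛd/

The stem for 'fire' ends in [z] in [lulɛze] but [d] in [lulɛd].
But 'root' keeps [z] in both environments ([loroze], [loroz]), so there is no rule changing /z/ to [d] in isolation.
Therefore /d/ is basic and [z] is derived by intervocalic spirantization (voiced stops become fricatives between vowels).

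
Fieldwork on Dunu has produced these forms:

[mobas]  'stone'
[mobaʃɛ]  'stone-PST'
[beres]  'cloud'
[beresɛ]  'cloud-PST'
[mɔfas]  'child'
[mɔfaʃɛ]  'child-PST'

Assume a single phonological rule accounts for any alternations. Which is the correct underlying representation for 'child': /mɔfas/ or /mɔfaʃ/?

/mɔfaʃ/

The root 'child' surfaces as [mɔfas] and [mɔfaʃɛ], with a stem-final [s] ~ [ʃ] alternation.
If /s/ were underlying and a rule turned it into [ʃ] before the PST suffix, 'cloud' would also alternate; but it has [s] in both [beres] and [beresɛ].
Therefore /ʃ/ is basic and [s] is derived by depalatalization (palato-alveolar /ʃ/ becomes [s] when no front vowel follows).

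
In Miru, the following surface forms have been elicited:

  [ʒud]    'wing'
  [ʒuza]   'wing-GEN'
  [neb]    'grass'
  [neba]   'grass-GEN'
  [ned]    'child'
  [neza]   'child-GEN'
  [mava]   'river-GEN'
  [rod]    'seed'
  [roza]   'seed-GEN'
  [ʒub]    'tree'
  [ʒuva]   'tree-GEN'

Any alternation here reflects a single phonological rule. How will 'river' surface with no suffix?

[mab]

The root 'tree' surfaces as [ʒub] and [ʒuva], with a stem-final [b] ~ [v] alternation.
The stem 'grass' ([neb], [neba]) shows [b] unchanged in both environments, so [b] cannot be basic with [v] derived before the GEN suffix.
The underlying segment must be /v/; voiced fricatives become stops word-finally, yielding [b] there.
From [mava] the stem 'river' is /mav/; word-finally this yields [mab].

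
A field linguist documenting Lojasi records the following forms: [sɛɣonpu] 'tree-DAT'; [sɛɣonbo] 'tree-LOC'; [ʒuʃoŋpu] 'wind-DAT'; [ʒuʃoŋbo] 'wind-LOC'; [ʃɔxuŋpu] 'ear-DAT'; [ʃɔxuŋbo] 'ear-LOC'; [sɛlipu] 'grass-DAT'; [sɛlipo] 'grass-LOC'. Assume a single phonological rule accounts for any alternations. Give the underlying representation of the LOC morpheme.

The LOC morpheme has two allomorphs, [-bo] and [-po].
By contrast the DAT suffix keeps its initial [p] throughout — that segment must be underlying.
The LOC suffix is therefore /-bo/ underlyingly, with post-vocalic devoicing: voiced stops become voiceless after a vowel.

/-bo/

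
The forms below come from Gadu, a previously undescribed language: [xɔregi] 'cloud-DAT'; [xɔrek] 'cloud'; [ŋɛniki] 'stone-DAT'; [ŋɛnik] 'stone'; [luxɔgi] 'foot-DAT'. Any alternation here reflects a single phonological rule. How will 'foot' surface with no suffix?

[luxɔk]

'cloud' shows [g] ~ [k] at the end of the stem ([xɔregi] vs [xɔrek]).
If /k/ were underlying and a rule turned it into [g] before the DAT suffix, 'stone' would also alternate; but it has [k] in both [ŋɛniki] and [ŋɛnik].
Therefore /g/ is basic and [k] is derived by word-final obstruent devoicing (voiced obstruents become voiceless word-finally).
From [luxɔgi] the stem 'foot' is /luxɔg/; word-finally this yields [luxɔk].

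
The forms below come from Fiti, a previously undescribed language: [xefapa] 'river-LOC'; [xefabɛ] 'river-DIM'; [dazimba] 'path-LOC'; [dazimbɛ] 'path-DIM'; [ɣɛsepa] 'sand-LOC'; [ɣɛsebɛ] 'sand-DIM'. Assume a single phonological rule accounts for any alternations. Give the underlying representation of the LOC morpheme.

The LOC suffix surfaces as [-ba] and [-pa], depending on the final segment of the stem.
By contrast the DIM suffix keeps its initial [b] throughout — that segment must be underlying.
The LOC suffix is therefore /-pa/ underlyingly, with post-nasal voicing: voiceless stops become voiced after a nasal.

/-pa/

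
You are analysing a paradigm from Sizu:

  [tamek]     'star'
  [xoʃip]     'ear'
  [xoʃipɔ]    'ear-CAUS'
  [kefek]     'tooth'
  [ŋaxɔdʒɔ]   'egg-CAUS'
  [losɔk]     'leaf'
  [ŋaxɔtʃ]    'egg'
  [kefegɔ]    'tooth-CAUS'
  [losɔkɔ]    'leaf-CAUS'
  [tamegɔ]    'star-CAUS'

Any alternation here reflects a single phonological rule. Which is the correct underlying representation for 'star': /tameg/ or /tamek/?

/tameg/

In [tamegɔ] and [tamek] the final segment of 'star' alternates: [g] ~ [k].
If /k/ were underlying and a rule turned it into [g] before the CAUS suffix, 'leaf' would also alternate; but it has [k] in both [losɔkɔ] and [losɔk].
Therefore /g/ is basic and [k] is derived by word-final obstruent devoicing (voiced obstruents become voiceless word-finally).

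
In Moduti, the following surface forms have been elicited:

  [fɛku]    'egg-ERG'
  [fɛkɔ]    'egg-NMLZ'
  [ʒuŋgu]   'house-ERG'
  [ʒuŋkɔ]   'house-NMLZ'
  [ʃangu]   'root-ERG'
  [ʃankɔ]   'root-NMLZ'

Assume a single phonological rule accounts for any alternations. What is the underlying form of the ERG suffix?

/-gu/

The ERG suffix surfaces as [-gu] and [-ku], depending on the final segment of the stem.
By contrast the NMLZ suffix keeps its initial [k] throughout — that segment must be underlying.
The ERG suffix is therefore /-gu/ underlyingly, with post-vocalic devoicing: voiced stops become voiceless after a vowel.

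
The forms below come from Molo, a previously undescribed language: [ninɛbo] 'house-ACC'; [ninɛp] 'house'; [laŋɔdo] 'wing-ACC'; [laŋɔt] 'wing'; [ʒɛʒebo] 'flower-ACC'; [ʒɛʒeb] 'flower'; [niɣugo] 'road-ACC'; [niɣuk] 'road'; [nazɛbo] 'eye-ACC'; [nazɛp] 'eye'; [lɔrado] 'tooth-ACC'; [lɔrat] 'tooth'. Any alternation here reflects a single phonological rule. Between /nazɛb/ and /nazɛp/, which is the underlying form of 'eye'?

/nazɛp/

The root 'eye' surfaces as [nazɛbo] and [nazɛp], with a stem-final [b] ~ [p] alternation.
But 'flower' keeps [b] in both environments ([ʒɛʒebo], [ʒɛʒeb]), so there is no rule changing /b/ to [p] in isolation.
So /p/ is underlying, and a rule of intervocalic voicing — voiceless stops become voiced between vowels — gives [b].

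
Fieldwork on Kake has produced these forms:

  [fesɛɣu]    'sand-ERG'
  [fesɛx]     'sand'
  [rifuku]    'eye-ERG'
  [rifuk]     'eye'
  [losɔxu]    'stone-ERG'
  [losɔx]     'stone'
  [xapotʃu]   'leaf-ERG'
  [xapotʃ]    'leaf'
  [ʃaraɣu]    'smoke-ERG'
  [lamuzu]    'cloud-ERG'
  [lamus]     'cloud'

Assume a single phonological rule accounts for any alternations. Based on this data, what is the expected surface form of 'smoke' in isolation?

In [fesɛɣu] and [fesɛx] the final segment of 'sand' alternates: [ɣ] ~ [x].
Compare 'stone', with invariant [x] in [losɔxu] and [losɔx]: an analysis with underlying /x/ and a rule producing [ɣ] before the ERG suffix would wrongly predict alternation here too.
So /ɣ/ is underlying, and a rule of word-final obstruent devoicing — voiced obstruents become voiceless word-finally — gives [x].
The one attested form of 'smoke', [ʃaraɣu], shows underlying /ʃaraɣ/. Applying the same rule word-finally gives [ʃarax].

[ʃarax]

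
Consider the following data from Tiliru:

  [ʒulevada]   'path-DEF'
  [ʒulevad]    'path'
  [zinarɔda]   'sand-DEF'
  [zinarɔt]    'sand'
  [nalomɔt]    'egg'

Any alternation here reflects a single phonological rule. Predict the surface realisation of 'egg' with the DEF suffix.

The root 'sand' surfaces as [zinarɔda] and [zinarɔt], with a stem-final [d] ~ [t] alternation.
Compare 'path', with invariant [d] in [ʒulevada] and [ʒulevad]: an analysis with underlying /d/ and a rule producing [t] in isolation would wrongly predict alternation here too.
The alternation reflects intervocalic voicing: voiceless stops become voiced between vowels. /t/ is underlying.
From [nalomɔt] the stem 'egg' is /nalomɔt/; between vowels this yields [nalomɔda].

[nalomɔda]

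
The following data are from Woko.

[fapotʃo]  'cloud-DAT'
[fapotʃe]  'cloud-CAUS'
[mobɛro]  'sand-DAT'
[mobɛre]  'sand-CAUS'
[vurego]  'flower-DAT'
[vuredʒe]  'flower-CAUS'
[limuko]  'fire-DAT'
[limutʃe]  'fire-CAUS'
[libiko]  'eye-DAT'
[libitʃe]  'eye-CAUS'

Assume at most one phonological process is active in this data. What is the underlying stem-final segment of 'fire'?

The stem for 'fire' ends in [k] in [limuko] but [tʃ] in [limutʃe].
The stem 'cloud' ([fapotʃo], [fapotʃe]) shows [tʃ] unchanged in both environments, so [tʃ] cannot be basic with [k] derived before the DAT suffix.
So /k/ is underlying, and a rule of palatalization before a front vowel — /k/ and /g/ become palato-alveolar [tʃ] and [dʒ] before a front vowel — gives [tʃ].

/k/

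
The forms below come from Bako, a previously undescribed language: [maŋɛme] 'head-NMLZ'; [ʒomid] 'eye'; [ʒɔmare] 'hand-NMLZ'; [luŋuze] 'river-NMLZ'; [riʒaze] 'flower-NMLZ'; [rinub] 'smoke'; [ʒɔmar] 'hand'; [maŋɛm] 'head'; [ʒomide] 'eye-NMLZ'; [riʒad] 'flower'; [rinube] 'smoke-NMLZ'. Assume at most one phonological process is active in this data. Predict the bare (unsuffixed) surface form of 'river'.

The root 'flower' surfaces as [riʒaze] and [riʒad], with a stem-final [z] ~ [d] alternation.
But 'eye' keeps [d] in both environments ([ʒomide], [ʒomid]), so there is no rule changing /d/ to [z] before the NMLZ suffix.
Therefore /z/ is basic and [d] is derived by word-final hardening (voiced fricatives become stops word-finally).
From [luŋuze] the stem 'river' is /luŋuz/; word-finally this yields [luŋud].

[luŋud]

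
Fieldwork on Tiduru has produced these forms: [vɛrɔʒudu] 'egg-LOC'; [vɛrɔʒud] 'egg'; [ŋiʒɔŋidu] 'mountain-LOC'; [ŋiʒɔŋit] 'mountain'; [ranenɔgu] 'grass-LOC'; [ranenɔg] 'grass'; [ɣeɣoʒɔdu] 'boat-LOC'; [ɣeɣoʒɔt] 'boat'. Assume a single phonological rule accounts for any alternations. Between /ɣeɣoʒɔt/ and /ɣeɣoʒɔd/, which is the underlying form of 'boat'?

The root 'boat' surfaces as [ɣeɣoʒɔdu] and [ɣeɣoʒɔt], with a stem-final [d] ~ [t] alternation.
But 'egg' keeps [d] in both environments ([vɛrɔʒudu], [vɛrɔʒud]), so there is no rule changing /d/ to [t] in isolation.
Therefore /t/ is basic and [d] is derived by intervocalic voicing (voiceless stops become voiced between vowels).

/ɣeɣoʒɔt/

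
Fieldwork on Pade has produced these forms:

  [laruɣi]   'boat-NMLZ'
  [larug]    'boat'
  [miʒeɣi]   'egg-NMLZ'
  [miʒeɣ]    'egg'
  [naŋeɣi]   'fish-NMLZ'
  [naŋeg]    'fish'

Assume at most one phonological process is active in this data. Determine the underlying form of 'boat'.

/larug/

The stem for 'boat' ends in [ɣ] in [laruɣi] but [g] in [larug].
The stem 'egg' ([miʒeɣi], [miʒeɣ]) shows [ɣ] unchanged in both environments, so [ɣ] cannot be basic with [g] derived in isolation.
So /g/ is underlying, and a rule of intervocalic spirantization — voiced stops become fricatives between vowels — gives [ɣ].
Hence 'boat' is /larug/ underlyingly.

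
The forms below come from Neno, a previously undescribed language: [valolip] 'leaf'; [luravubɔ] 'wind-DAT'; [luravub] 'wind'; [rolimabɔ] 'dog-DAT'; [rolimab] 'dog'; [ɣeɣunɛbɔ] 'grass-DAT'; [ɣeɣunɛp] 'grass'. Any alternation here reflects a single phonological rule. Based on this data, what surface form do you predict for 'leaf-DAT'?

[valolibɔ]

'grass' shows [b] ~ [p] at the end of the stem ([ɣeɣunɛbɔ] vs [ɣeɣunɛp]).
If /b/ were underlying and a rule turned it into [p] in isolation, 'wind' would also alternate; but it has [b] in both [luravubɔ] and [luravub].
So /p/ is underlying, and a rule of intervocalic voicing — voiceless stops become voiced between vowels — gives [b].
From [valolip] the stem 'leaf' is /valolip/; between vowels this yields [valolibɔ].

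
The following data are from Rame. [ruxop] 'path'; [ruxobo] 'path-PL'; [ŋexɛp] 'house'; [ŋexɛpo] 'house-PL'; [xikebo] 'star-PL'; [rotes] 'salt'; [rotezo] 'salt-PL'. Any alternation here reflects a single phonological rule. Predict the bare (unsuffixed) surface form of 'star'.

[xikep]

In [ruxop] and [ruxobo] the final segment of 'path' alternates: [p] ~ [b].
But 'house' keeps [p] in both environments ([ŋexɛp], [ŋexɛpo]), so there is no rule changing /p/ to [b] before the PL suffix.
The alternation reflects word-final obstruent devoicing: voiced obstruents become voiceless word-finally. /b/ is underlying.
From [xikebo] the stem 'star' is /xikeb/; word-finally this yields [xikep].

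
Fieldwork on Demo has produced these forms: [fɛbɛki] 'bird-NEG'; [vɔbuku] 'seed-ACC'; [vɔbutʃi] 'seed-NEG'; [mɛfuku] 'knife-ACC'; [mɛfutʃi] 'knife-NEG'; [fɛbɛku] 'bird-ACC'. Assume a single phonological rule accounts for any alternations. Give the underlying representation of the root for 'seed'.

/vɔbutʃ/

'seed' shows [tʃ] ~ [k] at the end of the stem ([vɔbutʃi] vs [vɔbuku]).
But 'bird' keeps [k] in both environments ([fɛbɛki], [fɛbɛku]), so there is no rule changing /k/ to [tʃ] before the NEG suffix.
Therefore /tʃ/ is basic and [k] is derived by depalatalization (palato-alveolar /tʃ/ becomes [k] when no front vowel follows).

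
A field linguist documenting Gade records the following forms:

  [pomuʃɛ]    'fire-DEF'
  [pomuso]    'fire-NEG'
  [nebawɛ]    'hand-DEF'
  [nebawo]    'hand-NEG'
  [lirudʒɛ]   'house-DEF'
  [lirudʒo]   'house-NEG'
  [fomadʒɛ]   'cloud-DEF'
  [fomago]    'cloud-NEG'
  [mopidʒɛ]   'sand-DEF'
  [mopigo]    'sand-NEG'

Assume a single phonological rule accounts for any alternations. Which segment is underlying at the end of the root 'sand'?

'sand' shows [dʒ] ~ [g] at the end of the stem ([mopidʒɛ] vs [mopigo]).
Compare 'house', with invariant [dʒ] in [lirudʒɛ] and [lirudʒo]: an analysis with underlying /dʒ/ and a rule producing [g] before the NEG suffix would wrongly predict alternation here too.
The alternation reflects palatalization before a front vowel: /g/ and /s/ become palato-alveolar [dʒ] and [ʃ] before a front vowel. /g/ is underlying.

/g/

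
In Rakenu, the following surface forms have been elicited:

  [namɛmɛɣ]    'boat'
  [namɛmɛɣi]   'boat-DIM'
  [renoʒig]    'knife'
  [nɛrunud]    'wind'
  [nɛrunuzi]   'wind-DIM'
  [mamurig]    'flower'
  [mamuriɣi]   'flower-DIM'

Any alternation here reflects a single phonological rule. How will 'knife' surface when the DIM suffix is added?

[renoʒiɣi]

'flower' shows [g] ~ [ɣ] at the end of the stem ([mamurig] vs [mamuriɣi]).
If /ɣ/ were underlying and a rule turned it into [g] in isolation, 'boat' would also alternate; but it has [ɣ] in both [namɛmɛɣ] and [namɛmɛɣi].
The underlying segment must be /g/; voiced stops become fricatives between vowels, yielding [ɣ] there.
From [renoʒig] the stem 'knife' is /renoʒig/; between vowels this yields [renoʒiɣi].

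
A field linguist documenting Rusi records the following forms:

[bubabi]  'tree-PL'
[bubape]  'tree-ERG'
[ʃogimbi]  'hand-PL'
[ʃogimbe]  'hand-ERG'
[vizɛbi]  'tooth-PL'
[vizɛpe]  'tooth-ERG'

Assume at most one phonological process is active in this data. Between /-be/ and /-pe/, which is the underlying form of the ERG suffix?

/-pe/

The ERG morpheme has two allomorphs, [-be] and [-pe].
The PL suffix, which begins with [b], is invariant after every stem; so [b] is not altered by any rule here.
So the underlying form is /-pe/, and voiceless stops become voiced after a nasal.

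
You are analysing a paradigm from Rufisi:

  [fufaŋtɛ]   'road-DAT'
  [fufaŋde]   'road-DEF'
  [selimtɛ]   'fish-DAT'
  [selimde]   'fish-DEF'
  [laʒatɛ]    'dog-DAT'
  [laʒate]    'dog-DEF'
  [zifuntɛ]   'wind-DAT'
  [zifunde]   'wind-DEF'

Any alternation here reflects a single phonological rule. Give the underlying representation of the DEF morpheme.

/-de/

The DEF morpheme has two allomorphs, [-de] and [-te].
The DAT suffix, which begins with [t], is invariant after every stem; so [t] is not altered by any rule here.
So the underlying form is /-de/, and voiced stops become voiceless after a vowel.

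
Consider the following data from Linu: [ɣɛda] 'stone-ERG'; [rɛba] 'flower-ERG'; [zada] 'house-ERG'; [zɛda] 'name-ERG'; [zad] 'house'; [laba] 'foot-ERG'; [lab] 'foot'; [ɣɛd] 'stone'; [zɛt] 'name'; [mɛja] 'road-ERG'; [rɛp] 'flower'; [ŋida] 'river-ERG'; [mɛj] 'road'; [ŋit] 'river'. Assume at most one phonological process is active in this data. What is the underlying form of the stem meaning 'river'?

The stem for 'river' ends in [t] in [ŋit] but [d] in [ŋida].
The stem 'house' ([zad], [zada]) shows [d] unchanged in both environments, so [d] cannot be basic with [t] derived in isolation.
The underlying segment must be /t/; voiceless stops become voiced between vowels, yielding [d] there.

/ŋit/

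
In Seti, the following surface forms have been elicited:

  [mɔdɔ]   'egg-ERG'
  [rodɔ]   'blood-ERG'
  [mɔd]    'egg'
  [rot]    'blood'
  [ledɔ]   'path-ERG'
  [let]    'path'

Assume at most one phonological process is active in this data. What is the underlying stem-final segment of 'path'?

/t/

In [let] and [ledɔ] the final segment of 'path' alternates: [t] ~ [d].
Compare 'egg', with invariant [d] in [mɔd] and [mɔdɔ]: an analysis with underlying /d/ and a rule producing [t] in isolation would wrongly predict alternation here too.
The underlying segment must be /t/; voiceless stops become voiced between vowels, yielding [d] there.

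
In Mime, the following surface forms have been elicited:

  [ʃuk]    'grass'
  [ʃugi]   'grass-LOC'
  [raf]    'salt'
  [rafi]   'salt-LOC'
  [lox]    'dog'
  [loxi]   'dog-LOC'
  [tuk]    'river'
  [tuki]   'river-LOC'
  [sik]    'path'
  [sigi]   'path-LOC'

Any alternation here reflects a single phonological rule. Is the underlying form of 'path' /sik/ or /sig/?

/sig/

'path' shows [k] ~ [g] at the end of the stem ([sik] vs [sigi]).
But 'river' keeps [k] in both environments ([tuk], [tuki]), so there is no rule changing /k/ to [g] before the LOC suffix.
The underlying segment must be /g/; voiced obstruents become voiceless word-finally, yielding [k] there.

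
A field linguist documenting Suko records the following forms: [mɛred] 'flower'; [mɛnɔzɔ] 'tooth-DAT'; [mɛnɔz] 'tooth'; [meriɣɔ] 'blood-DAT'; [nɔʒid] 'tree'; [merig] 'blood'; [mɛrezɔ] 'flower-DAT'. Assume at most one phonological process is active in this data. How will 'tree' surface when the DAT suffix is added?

[nɔʒizɔ]

In [mɛred] and [mɛrezɔ] the final segment of 'flower' alternates: [d] ~ [z].
But 'tooth' keeps [z] in both environments ([mɛnɔz], [mɛnɔzɔ]), so there is no rule changing /z/ to [d] in isolation.
So /d/ is underlying, and a rule of intervocalic spirantization — voiced stops become fricatives between vowels — gives [z].
From [nɔʒid] the stem 'tree' is /nɔʒid/; between vowels this yields [nɔʒizɔ].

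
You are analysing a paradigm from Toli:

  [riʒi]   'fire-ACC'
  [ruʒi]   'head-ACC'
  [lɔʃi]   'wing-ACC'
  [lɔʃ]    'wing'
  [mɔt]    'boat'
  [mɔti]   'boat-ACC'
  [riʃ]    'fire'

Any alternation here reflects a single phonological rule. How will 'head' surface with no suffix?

The root 'fire' surfaces as [riʒi] and [riʃ], with a stem-final [ʒ] ~ [ʃ] alternation.
Compare 'wing', with invariant [ʃ] in [lɔʃi] and [lɔʃ]: an analysis with underlying /ʃ/ and a rule producing [ʒ] before the ACC suffix would wrongly predict alternation here too.
The alternation reflects word-final obstruent devoicing: voiced obstruents become voiceless word-finally. /ʒ/ is underlying.
The one attested form of 'head', [ruʒi], shows underlying /ruʒ/. Applying the same rule word-finally gives [ruʃ].

[ruʃ]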